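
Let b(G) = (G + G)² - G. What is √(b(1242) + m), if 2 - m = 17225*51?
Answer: √5290541 ≈ 2300.1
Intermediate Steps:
b(G) = -G + 4*G² (b(G) = (2*G)² - G = 4*G² - G = -G + 4*G²)
m = -878473 (m = 2 - 17225*51 = 2 - 1*878475 = 2 - 878475 = -878473)
√(b(1242) + m) = √(1242*(-1 + 4*1242) - 878473) = √(1242*(-1 + 4968) - 878473) = √(1242*4967 - 878473) = √(6169014 - 878473) = √5290541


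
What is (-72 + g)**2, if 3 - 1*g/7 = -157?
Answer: 1098304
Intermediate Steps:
g = 1120 (g = 21 - 7*(-157) = 21 + 1099 = 1120)
(-72 + g)**2 = (-72 + 1120)**2 = 1048**2 = 1098304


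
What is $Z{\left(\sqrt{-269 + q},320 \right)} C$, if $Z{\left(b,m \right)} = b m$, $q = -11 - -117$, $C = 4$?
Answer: $1280 i \sqrt{163} \approx 16342.0 i$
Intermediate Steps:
$q = 106$ ($q = -11 + 117 = 106$)
$Z{\left(\sqrt{-269 + q},320 \right)} C = \sqrt{-269 + 106} \cdot 320 \cdot 4 = \sqrt{-163} \cdot 320 \cdot 4 = i \sqrt{163} \cdot 320 \cdot 4 = 320 i \sqrt{163} \cdot 4 = 1280 i \sqrt{163}$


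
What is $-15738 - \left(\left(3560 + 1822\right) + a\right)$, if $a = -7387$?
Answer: $-13733$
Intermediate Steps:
$-15738 - \left(\left(3560 + 1822\right) + a\right) = -15738 - \left(\left(3560 + 1822\right) - 7387\right) = -15738 - \left(5382 - 7387\right) = -15738 - -2005 = -15738 + 2005 = -13733$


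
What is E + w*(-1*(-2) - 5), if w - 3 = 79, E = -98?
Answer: -344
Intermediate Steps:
w = 82 (w = 3 + 79 = 82)
E + w*(-1*(-2) - 5) = -98 + 82*(-1*(-2) - 5) = -98 + 82*(2 - 5) = -98 + 82*(-3) = -98 - 246 = -344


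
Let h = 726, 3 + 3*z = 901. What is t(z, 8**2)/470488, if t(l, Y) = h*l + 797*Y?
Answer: 67081/117622 ≈ 0.57031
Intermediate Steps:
z = 898/3 (z = -1 + (1/3)*901 = -1 + 901/3 = 898/3 ≈ 299.33)
t(l, Y) = 726*l + 797*Y
t(z, 8**2)/470488 = (726*(898/3) + 797*8**2)/470488 = (217316 + 797*64)*(1/470488) = (217316 + 51008)*(1/470488) = 268324*(1/470488) = 67081/117622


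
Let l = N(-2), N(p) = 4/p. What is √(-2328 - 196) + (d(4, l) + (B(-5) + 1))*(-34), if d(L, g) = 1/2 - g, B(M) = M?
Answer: 51 + 2*I*√631 ≈ 51.0 + 50.239*I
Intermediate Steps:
l = -2 (l = 4/(-2) = 4*(-½) = -2)
d(L, g) = ½ - g
√(-2328 - 196) + (d(4, l) + (B(-5) + 1))*(-34) = √(-2328 - 196) + ((½ - 1*(-2)) + (-5 + 1))*(-34) = √(-2524) + ((½ + 2) - 4)*(-34) = 2*I*√631 + (5/2 - 4)*(-34) = 2*I*√631 - 3/2*(-34) = 2*I*√631 + 51 = 51 + 2*I*√631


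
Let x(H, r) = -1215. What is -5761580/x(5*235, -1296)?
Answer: 1152316/243 ≈ 4742.0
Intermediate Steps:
-5761580/x(5*235, -1296) = -5761580/(-1215) = -5761580*(-1/1215) = 1152316/243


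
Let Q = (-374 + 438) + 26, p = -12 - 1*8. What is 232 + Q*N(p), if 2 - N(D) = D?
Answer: 2212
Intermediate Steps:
p = -20 (p = -12 - 8 = -20)
Q = 90 (Q = 64 + 26 = 90)
N(D) = 2 - D
232 + Q*N(p) = 232 + 90*(2 - 1*(-20)) = 232 + 90*(2 + 20) = 232 + 90*22 = 232 + 1980 = 2212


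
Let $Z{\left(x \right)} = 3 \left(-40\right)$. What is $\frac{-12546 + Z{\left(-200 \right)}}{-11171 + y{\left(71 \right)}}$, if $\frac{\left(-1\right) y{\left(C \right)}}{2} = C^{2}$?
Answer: $\frac{12666}{21253} \approx 0.59596$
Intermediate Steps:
$Z{\left(x \right)} = -120$
$y{\left(C \right)} = - 2 C^{2}$
$\frac{-12546 + Z{\left(-200 \right)}}{-11171 + y{\left(71 \right)}} = \frac{-12546 - 120}{-11171 - 2 \cdot 71^{2}} = - \frac{12666}{-11171 - 10082} = - \frac{12666}{-21253} = \left(-12666\right) \left(- \frac{1}{21253}\right) = \frac{12666}{21253}$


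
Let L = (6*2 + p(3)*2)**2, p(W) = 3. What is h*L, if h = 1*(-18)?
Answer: -5832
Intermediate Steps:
h = -18
L = 324 (L = (6*2 + 3*2)**2 = (12 + 6)**2 = 18**2 = 324)
h*L = -18*324 = -5832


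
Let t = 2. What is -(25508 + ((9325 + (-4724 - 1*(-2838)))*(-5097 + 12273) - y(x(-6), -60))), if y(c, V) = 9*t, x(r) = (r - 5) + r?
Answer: -53407754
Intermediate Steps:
x(r) = -5 + 2*r (x(r) = (-5 + r) + r = -5 + 2*r)
y(c, V) = 18 (y(c, V) = 9*2 = 18)
-(25508 + ((9325 + (-4724 - 1*(-2838)))*(-5097 + 12273) - y(x(-6), -60))) = -(25508 + ((9325 + (-4724 - 1*(-2838)))*(-5097 + 12273) - 1*18)) = -(25508 + ((9325 + (-4724 + 2838))*7176 - 18)) = -(25508 + ((9325 - 1886)*7176 - 18)) = -(25508 + (7439*7176 - 18)) = -(25508 + (53382264 - 18)) = -(25508 + 53382246) = -1*53407754 = -53407754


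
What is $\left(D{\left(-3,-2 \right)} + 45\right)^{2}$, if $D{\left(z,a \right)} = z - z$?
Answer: $2025$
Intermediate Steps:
$D{\left(z,a \right)} = 0$
$\left(D{\left(-3,-2 \right)} + 45\right)^{2} = \left(0 + 45\right)^{2} = 45^{2} = 2025$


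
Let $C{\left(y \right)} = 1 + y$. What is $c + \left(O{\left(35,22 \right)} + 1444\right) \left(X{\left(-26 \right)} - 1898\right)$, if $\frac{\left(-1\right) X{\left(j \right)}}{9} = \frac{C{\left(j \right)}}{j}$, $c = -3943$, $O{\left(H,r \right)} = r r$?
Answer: $- \frac{47839631}{13} \approx -3.68 \cdot 10^{6}$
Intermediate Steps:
$O{\left(H,r \right)} = r^{2}$
$X{\left(j \right)} = - \frac{9 \left(1 + j\right)}{j}$ ($X{\left(j \right)} = - 9 \frac{1 + j}{j} = - \frac{9 \left(1 + j\right)}{j}$)
$c + \left(O{\left(35,22 \right)} + 1444\right) \left(X{\left(-26 \right)} - 1898\right) = -3943 + \left(22^{2} + 1444\right) \left(\left(-9 - \frac{9}{-26}\right) - 1898\right) = -3943 + \left(484 + 1444\right) \left(\left(-9 - - \frac{9}{26}\right) - 1898\right) = -3943 + 1928 \left(\left(-9 + \frac{9}{26}\right) - 1898\right) = -3943 + 1928 \left(- \frac{225}{26} - 1898\right) = -3943 + 1928 \left(- \frac{49573}{26}\right) = -3943 - \frac{47788372}{13} = - \frac{47839631}{13}$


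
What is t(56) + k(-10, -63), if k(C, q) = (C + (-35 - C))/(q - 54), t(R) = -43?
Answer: -4996/117 ≈ -42.701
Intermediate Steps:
k(C, q) = -35/(-54 + q)
t(56) + k(-10, -63) = -43 - 35/(-54 - 63) = -43 - 35/(-117) = -43 - 35*(-1/117) = -43 + 35/117 = -4996/117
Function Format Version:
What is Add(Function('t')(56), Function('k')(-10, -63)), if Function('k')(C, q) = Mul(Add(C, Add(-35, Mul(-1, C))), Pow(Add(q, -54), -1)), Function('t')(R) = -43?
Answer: Rational(-4996, 117) ≈ -42.701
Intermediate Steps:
Function('k')(C, q) = Mul(-35, Pow(Add(-54, q), -1))
Add(Function('t')(56), Function('k')(-10, -63)) = Add(-43, Mul(-35, Pow(Add(-54, -63), -1))) = Add(-43, Mul(-35, Pow(-117, -1))) = Add(-43, Mul(-35, Rational(-1, 117))) = Add(-43, Rational(35, 117)) = Rational(-4996, 117)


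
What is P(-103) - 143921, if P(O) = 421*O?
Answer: -187284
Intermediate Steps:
P(-103) - 143921 = 421*(-103) - 143921 = -43363 - 143921 = -187284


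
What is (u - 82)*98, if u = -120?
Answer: -19796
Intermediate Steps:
(u - 82)*98 = (-120 - 82)*98 = -202*98 = -19796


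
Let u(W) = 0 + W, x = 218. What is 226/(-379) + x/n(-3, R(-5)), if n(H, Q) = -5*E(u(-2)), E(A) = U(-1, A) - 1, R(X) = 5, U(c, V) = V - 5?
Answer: 36791/7580 ≈ 4.8537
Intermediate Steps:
U(c, V) = -5 + V
u(W) = W
E(A) = -6 + A (E(A) = (-5 + A) - 1 = -6 + A)
n(H, Q) = 40 (n(H, Q) = -5*(-6 - 2) = -5*(-8) = 40)
226/(-379) + x/n(-3, R(-5)) = 226/(-379) + 218/40 = 226*(-1/379) + 218*(1/40) = -226/379 + 109/20 = 36791/7580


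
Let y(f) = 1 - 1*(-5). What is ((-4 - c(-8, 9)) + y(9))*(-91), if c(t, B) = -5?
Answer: -637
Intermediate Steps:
y(f) = 6 (y(f) = 1 + 5 = 6)
((-4 - c(-8, 9)) + y(9))*(-91) = ((-4 - 1*(-5)) + 6)*(-91) = ((-4 + 5) + 6)*(-91) = (1 + 6)*(-91) = 7*(-91) = -637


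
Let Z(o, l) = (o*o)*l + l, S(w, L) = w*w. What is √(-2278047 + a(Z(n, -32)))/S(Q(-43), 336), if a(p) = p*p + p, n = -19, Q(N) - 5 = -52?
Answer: 35*√107673/2209 ≈ 5.1991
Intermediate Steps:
Q(N) = -47 (Q(N) = 5 - 52 = -47)
S(w, L) = w²
Z(o, l) = l + l*o² (Z(o, l) = o²*l + l = l*o² + l = l + l*o²)
a(p) = p + p² (a(p) = p² + p = p + p²)
√(-2278047 + a(Z(n, -32)))/S(Q(-43), 336) = √(-2278047 + (-32*(1 + (-19)²))*(1 - 32*(1 + (-19)²)))/((-47)²) = √(-2278047 + (-32*(1 + 361))*(1 - 32*(1 + 361)))/2209 = √(-2278047 + (-32*362)*(1 - 32*362))*(1/2209) = √(-2278047 - 11584*(1 - 11584))*(1/2209) = √(-2278047 - 11584*(-11583))*(1/2209) = √(-2278047 + 134177472)*(1/2209) = √131899425*(1/2209) = (35*√107673)*(1/2209) = 35*√107673/2209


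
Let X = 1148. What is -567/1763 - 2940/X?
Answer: -5082/1763 ≈ -2.8826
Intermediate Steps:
-567/1763 - 2940/X = -567/1763 - 2940/1148 = -567*1/1763 - 2940*1/1148 = -567/1763 - 105/41 = -5082/1763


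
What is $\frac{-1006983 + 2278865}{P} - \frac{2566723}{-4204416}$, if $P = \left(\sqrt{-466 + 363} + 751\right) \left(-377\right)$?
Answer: $- \frac{14957458965929}{3854057810304} + \frac{21929 i \sqrt{103}}{3666676} \approx -3.881 + 0.060697 i$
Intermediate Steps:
$P = -283127 - 377 i \sqrt{103}$ ($P = \left(\sqrt{-103} + 751\right) \left(-377\right) = \left(i \sqrt{103} + 751\right) \left(-377\right) = \left(751 + i \sqrt{103}\right) \left(-377\right) = -283127 - 377 i \sqrt{103} \approx -2.8313 \cdot 10^{5} - 3826.1 i$)
$\frac{-1006983 + 2278865}{P} - \frac{2566723}{-4204416} = \frac{-1006983 + 2278865}{-283127 - 377 i \sqrt{103}} - \frac{2566723}{-4204416} = \frac{1271882}{-283127 - 377 i \sqrt{103}} - - \frac{2566723}{4204416} = \frac{1271882}{-283127 - 377 i \sqrt{103}} + \frac{2566723}{4204416} = \frac{2566723}{4204416} + \frac{1271882}{-283127 - 377 i \sqrt{103}}$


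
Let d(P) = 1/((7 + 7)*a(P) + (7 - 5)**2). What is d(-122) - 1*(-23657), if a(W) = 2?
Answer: 757025/32 ≈ 23657.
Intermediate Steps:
d(P) = 1/32 (d(P) = 1/((7 + 7)*2 + (7 - 5)**2) = 1/(14*2 + 2**2) = 1/(28 + 4) = 1/32)
d(-122) - 1*(-23657) = 1/32 - 1*(-23657) = 1/32 + 23657 = 757025/32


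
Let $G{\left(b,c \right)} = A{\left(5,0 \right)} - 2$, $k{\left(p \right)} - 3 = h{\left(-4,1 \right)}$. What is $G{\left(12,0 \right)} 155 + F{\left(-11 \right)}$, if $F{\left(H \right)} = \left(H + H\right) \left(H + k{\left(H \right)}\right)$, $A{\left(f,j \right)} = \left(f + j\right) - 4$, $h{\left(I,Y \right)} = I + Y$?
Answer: $87$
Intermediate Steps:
$A{\left(f,j \right)} = -4 + f + j$
$k{\left(p \right)} = 0$ ($k{\left(p \right)} = 3 + \left(-4 + 1\right) = 3 - 3 = 0$)
$G{\left(b,c \right)} = -1$ ($G{\left(b,c \right)} = \left(-4 + 5 + 0\right) - 2 = 1 - 2 = -1$)
$F{\left(H \right)} = 2 H^{2}$ ($F{\left(H \right)} = \left(H + H\right) \left(H + 0\right) = 2 H H = 2 H^{2}$)
$G{\left(12,0 \right)} 155 + F{\left(-11 \right)} = \left(-1\right) 155 + 2 \left(-11\right)^{2} = -155 + 2 \cdot 121 = -155 + 242 = 87$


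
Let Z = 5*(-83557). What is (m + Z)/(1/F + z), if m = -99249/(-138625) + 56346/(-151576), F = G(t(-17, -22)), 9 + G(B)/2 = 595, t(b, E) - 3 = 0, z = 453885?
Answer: -1286062607751539009/1397189963152535375 ≈ -0.92046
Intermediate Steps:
Z = -417785
t(b, E) = 3 (t(b, E) = 3 + 0 = 3)
G(B) = 1172 (G(B) = -18 + 2*595 = -18 + 1190 = 1172)
F = 1172
m = 3616401087/10506111500 (m = -99249*(-1/138625) + 56346*(-1/151576) = 99249/138625 - 28173/75788 = 3616401087/10506111500 ≈ 0.34422)
(m + Z)/(1/F + z) = (3616401087/10506111500 - 417785)/(1/1172 + 453885) = -4389292176626413/(10506111500*(1/1172 + 453885)) = -4389292176626413/(10506111500*531953221/1172) = -4389292176626413/10506111500*1172/531953221 = -1286062607751539009/1397189963152535375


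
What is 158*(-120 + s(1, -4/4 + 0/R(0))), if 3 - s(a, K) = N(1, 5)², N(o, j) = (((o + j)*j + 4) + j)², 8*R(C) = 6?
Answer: -365542164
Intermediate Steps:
R(C) = ¾ (R(C) = (⅛)*6 = ¾)
N(o, j) = (4 + j + j*(j + o))² (N(o, j) = (((j + o)*j + 4) + j)² = ((j*(j + o) + 4) + j)² = ((4 + j*(j + o)) + j)² = (4 + j + j*(j + o))²)
s(a, K) = -2313438 (s(a, K) = 3 - ((4 + 5 + 5² + 5*1)²)² = 3 - ((4 + 5 + 25 + 5)²)² = 3 - (39²)² = 3 - 1*1521² = 3 - 1*2313441 = 3 - 2313441 = -2313438)
158*(-120 + s(1, -4/4 + 0/R(0))) = 158*(-120 - 2313438) = 158*(-2313558) = -365542164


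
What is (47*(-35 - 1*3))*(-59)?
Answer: 105374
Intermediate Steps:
(47*(-35 - 1*3))*(-59) = (47*(-35 - 3))*(-59) = (47*(-38))*(-59) = -1786*(-59) = 105374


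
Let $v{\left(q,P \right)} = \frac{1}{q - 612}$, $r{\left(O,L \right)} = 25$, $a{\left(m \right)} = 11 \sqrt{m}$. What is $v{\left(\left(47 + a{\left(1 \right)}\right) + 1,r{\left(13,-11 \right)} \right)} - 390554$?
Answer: $- \frac{215976363}{553} \approx -3.9055 \cdot 10^{5}$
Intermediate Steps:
$v{\left(q,P \right)} = \frac{1}{-612 + q}$
$v{\left(\left(47 + a{\left(1 \right)}\right) + 1,r{\left(13,-11 \right)} \right)} - 390554 = \frac{1}{-612 + \left(\left(47 + 11 \sqrt{1}\right) + 1\right)} - 390554 = \frac{1}{-612 + \left(\left(47 + 11 \cdot 1\right) + 1\right)} - 390554 = \frac{1}{-612 + \left(\left(47 + 11\right) + 1\right)} - 390554 = \frac{1}{-612 + \left(58 + 1\right)} - 390554 = \frac{1}{-612 + 59} - 390554 = \frac{1}{-553} - 390554 = - \frac{1}{553} - 390554 = - \frac{215976363}{553}$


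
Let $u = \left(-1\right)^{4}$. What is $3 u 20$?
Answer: $60$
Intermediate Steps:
$u = 1$
$3 u 20 = 3 \cdot 1 \cdot 20 = 3 \cdot 20 = 60$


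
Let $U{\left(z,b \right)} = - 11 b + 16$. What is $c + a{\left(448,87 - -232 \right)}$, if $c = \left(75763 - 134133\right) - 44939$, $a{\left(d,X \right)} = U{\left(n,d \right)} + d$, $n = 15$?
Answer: $-107773$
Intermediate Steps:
$U{\left(z,b \right)} = 16 - 11 b$
$a{\left(d,X \right)} = 16 - 10 d$ ($a{\left(d,X \right)} = \left(16 - 11 d\right) + d = 16 - 10 d$)
$c = -103309$ ($c = -58370 - 44939 = -103309$)
$c + a{\left(448,87 - -232 \right)} = -103309 + \left(16 - 4480\right) = -103309 - 4464 = -107773$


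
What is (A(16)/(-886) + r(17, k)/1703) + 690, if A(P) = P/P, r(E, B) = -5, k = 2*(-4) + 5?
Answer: 1041105887/1508858 ≈ 690.00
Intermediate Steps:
k = -3 (k = -8 + 5 = -3)
A(P) = 1
(A(16)/(-886) + r(17, k)/1703) + 690 = (1/(-886) - 5/1703) + 690 = (1*(-1/886) - 5*1/1703) + 690 = (-1/886 - 5/1703) + 690 = -6133/1508858 + 690 = 1041105887/1508858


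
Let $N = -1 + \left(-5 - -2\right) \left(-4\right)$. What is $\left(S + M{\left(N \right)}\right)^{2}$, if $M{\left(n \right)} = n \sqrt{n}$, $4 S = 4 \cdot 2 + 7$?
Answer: $\frac{21521}{16} + \frac{165 \sqrt{11}}{2} \approx 1618.7$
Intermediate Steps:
$S = \frac{15}{4}$ ($S = \frac{4 \cdot 2 + 7}{4} = \frac{8 + 7}{4} = \frac{1}{4} \cdot 15 = \frac{15}{4} \approx 3.75$)
$N = 11$ ($N = -1 + \left(-5 + 2\right) \left(-4\right) = -1 - -12 = -1 + 12 = 11$)
$M{\left(n \right)} = n^{\frac{3}{2}}$
$\left(S + M{\left(N \right)}\right)^{2} = \left(\frac{15}{4} + 11^{\frac{3}{2}}\right)^{2} = \left(\frac{15}{4} + 11 \sqrt{11}\right)^{2}$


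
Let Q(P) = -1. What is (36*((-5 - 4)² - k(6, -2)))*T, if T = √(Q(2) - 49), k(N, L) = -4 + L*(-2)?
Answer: 14580*I*√2 ≈ 20619.0*I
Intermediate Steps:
k(N, L) = -4 - 2*L
T = 5*I*√2 (T = √(-1 - 49) = √(-50) = 5*I*√2 ≈ 7.0711*I)
(36*((-5 - 4)² - k(6, -2)))*T = (36*((-5 - 4)² - (-4 - 2*(-2))))*(5*I*√2) = (36*((-9)² - (-4 + 4)))*(5*I*√2) = (36*(81 - 1*0))*(5*I*√2) = (36*(81 + 0))*(5*I*√2) = (36*81)*(5*I*√2) = 2916*(5*I*√2) = 14580*I*√2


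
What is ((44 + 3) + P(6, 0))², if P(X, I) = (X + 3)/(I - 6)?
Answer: 8281/4 ≈ 2070.3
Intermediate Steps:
P(X, I) = (3 + X)/(-6 + I)
((44 + 3) + P(6, 0))² = ((44 + 3) + (3 + 6)/(-6 + 0))² = (47 + 9/(-6))² = (47 - ⅙*9)² = (47 - 3/2)² = (91/2)² = 8281/4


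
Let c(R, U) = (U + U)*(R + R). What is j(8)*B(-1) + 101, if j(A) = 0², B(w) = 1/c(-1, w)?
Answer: 101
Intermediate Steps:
c(R, U) = 4*R*U (c(R, U) = (2*U)*(2*R) = 4*R*U)
B(w) = -1/(4*w) (B(w) = 1/(4*(-1)*w) = 1/(-4*w) = -1/(4*w))
j(A) = 0
j(8)*B(-1) + 101 = 0*(-¼/(-1)) + 101 = 0*(-¼*(-1)) + 101 = 0*(¼) + 101 = 0 + 101 = 101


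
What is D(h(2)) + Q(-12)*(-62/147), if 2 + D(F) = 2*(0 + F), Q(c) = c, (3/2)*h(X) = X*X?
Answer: 1234/147 ≈ 8.3946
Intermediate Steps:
h(X) = 2*X²/3 (h(X) = 2*(X*X)/3 = 2*X²/3)
D(F) = -2 + 2*F (D(F) = -2 + 2*(0 + F) = -2 + 2*F)
D(h(2)) + Q(-12)*(-62/147) = (-2 + 2*((⅔)*2²)) - (-744)/147 = (-2 + 2*((⅔)*4)) - (-744)/147 = (-2 + 2*(8/3)) - 12*(-62/147) = (-2 + 16/3) + 248/49 = 10/3 + 248/49 = 1234/147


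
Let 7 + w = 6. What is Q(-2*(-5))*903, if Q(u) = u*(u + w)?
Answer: 81270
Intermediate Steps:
w = -1 (w = -7 + 6 = -1)
Q(u) = u*(-1 + u) (Q(u) = u*(u - 1) = u*(-1 + u))
Q(-2*(-5))*903 = ((-2*(-5))*(-1 - 2*(-5)))*903 = (10*(-1 + 10))*903 = (10*9)*903 = 90*903 = 81270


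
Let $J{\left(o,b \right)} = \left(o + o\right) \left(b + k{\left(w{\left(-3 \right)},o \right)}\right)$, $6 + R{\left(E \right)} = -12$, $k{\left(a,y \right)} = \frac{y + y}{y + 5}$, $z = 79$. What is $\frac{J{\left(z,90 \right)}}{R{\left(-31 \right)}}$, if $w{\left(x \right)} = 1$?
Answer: $- \frac{304861}{378} \approx -806.51$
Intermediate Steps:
$k{\left(a,y \right)} = \frac{2 y}{5 + y}$
$R{\left(E \right)} = -18$ ($R{\left(E \right)} = -6 - 12 = -18$)
$J{\left(o,b \right)} = 2 o \left(b + \frac{2 o}{5 + o}\right)$ ($J{\left(o,b \right)} = \left(o + o\right) \left(b + \frac{2 o}{5 + o}\right) = 2 o \left(b + \frac{2 o}{5 + o}\right)$)
$\frac{J{\left(z,90 \right)}}{R{\left(-31 \right)}} = \frac{2 \cdot 79 \frac{1}{5 + 79} \left(2 \cdot 79 + 90 \left(5 + 79\right)\right)}{-18} = 2 \cdot 79 \cdot \frac{1}{84} \left(158 + 90 \cdot 84\right) \left(- \frac{1}{18}\right) = 2 \cdot 79 \cdot \frac{1}{84} \left(158 + 7560\right) \left(- \frac{1}{18}\right) = 2 \cdot 79 \cdot \frac{1}{84} \cdot 7718 \left(- \frac{1}{18}\right) = \frac{304861}{21} \left(- \frac{1}{18}\right) = - \frac{304861}{378}$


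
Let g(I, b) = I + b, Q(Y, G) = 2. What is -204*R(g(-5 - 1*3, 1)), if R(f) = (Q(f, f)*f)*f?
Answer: -19992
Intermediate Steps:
R(f) = 2*f**2 (R(f) = (2*f)*f = 2*f**2)
-204*R(g(-5 - 1*3, 1)) = -408*((-5 - 1*3) + 1)**2 = -408*((-5 - 3) + 1)**2 = -408*(-8 + 1)**2 = -408*(-7)**2 = -408*49 = -204*98 = -19992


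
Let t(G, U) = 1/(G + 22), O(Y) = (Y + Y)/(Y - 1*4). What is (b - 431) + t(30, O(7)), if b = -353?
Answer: -40767/52 ≈ -783.98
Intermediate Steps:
O(Y) = 2*Y/(-4 + Y) (O(Y) = (2*Y)/(Y - 4) = (2*Y)/(-4 + Y) = 2*Y/(-4 + Y))
t(G, U) = 1/(22 + G)
(b - 431) + t(30, O(7)) = (-353 - 431) + 1/(22 + 30) = -784 + 1/52 = -40767/52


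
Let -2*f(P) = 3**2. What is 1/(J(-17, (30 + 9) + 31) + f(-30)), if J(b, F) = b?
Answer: -2/43 ≈ -0.046512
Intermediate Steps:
f(P) = -9/2 (f(P) = -1/2*3**2 = -1/2*9 = -9/2)
1/(J(-17, (30 + 9) + 31) + f(-30)) = 1/(-17 - 9/2) = 1/(-43/2) = -2/43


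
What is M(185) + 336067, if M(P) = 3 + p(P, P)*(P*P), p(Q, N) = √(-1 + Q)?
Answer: 336070 + 68450*√46 ≈ 8.0032e+5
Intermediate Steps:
M(P) = 3 + P²*√(-1 + P) (M(P) = 3 + √(-1 + P)*(P*P) = 3 + √(-1 + P)*P² = 3 + P²*√(-1 + P))
M(185) + 336067 = (3 + 185²*√(-1 + 185)) + 336067 = (3 + 34225*√184) + 336067 = (3 + 34225*(2*√46)) + 336067 = (3 + 68450*√46) + 336067 = 336070 + 68450*√46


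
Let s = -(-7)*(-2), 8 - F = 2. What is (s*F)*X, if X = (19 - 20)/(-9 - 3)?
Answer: -7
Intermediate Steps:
X = 1/12 (X = -1/(-12) = -1*(-1/12) = 1/12 ≈ 0.083333)
F = 6 (F = 8 - 1*2 = 8 - 2 = 6)
s = -14 (s = -1*14 = -14)
(s*F)*X = -14*6*(1/12) = -84*1/12 = -7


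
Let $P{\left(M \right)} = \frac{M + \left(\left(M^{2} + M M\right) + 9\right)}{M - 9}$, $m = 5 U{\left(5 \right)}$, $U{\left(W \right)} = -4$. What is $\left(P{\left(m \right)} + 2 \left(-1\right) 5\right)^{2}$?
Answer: $\frac{1164241}{841} \approx 1384.4$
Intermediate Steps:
$m = -20$ ($m = 5 \left(-4\right) = -20$)
$P{\left(M \right)} = \frac{9 + M + 2 M^{2}}{-9 + M}$ ($P{\left(M \right)} = \frac{M + \left(\left(M^{2} + M^{2}\right) + 9\right)}{-9 + M} = \frac{M + \left(2 M^{2} + 9\right)}{-9 + M} = \frac{M + \left(9 + 2 M^{2}\right)}{-9 + M} = \frac{9 + M + 2 M^{2}}{-9 + M}$)
$\left(P{\left(m \right)} + 2 \left(-1\right) 5\right)^{2} = \left(\frac{9 - 20 + 2 \left(-20\right)^{2}}{-9 - 20} + 2 \left(-1\right) 5\right)^{2} = \left(\frac{9 - 20 + 2 \cdot 400}{-29} - 10\right)^{2} = \left(- \frac{9 - 20 + 800}{29} - 10\right)^{2} = \left(\left(- \frac{1}{29}\right) 789 - 10\right)^{2} = \left(- \frac{789}{29} - 10\right)^{2} = \left(- \frac{1079}{29}\right)^{2} = \frac{1164241}{841}$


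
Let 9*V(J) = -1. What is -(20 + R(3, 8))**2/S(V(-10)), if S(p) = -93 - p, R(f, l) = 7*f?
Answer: 15129/836 ≈ 18.097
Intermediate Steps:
V(J) = -1/9 (V(J) = (1/9)*(-1) = -1/9)
-(20 + R(3, 8))**2/S(V(-10)) = -(20 + 7*3)**2/(-93 - 1*(-1/9)) = -(20 + 21)**2/(-93 + 1/9) = -41**2/(-836/9) = -1681*(-9)/836 = -1*(-15129/836) = 15129/836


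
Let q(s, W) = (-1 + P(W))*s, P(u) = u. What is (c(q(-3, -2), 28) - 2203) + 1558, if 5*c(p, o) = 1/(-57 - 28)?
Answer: -274126/425 ≈ -645.00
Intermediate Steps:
q(s, W) = s*(-1 + W) (q(s, W) = (-1 + W)*s = s*(-1 + W))
c(p, o) = -1/425 (c(p, o) = 1/(5*(-57 - 28)) = (1/5)/(-85) = (1/5)*(-1/85) = -1/425)
(c(q(-3, -2), 28) - 2203) + 1558 = (-1/425 - 2203) + 1558 = -936276/425 + 1558 = -274126/425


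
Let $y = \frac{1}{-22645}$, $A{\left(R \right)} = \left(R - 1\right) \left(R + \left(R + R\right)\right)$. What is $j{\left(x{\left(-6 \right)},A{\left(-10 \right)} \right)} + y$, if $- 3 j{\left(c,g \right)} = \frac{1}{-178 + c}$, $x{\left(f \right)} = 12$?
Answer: $\frac{22147}{11277210} \approx 0.0019639$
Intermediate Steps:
$A{\left(R \right)} = 3 R \left(-1 + R\right)$ ($A{\left(R \right)} = \left(-1 + R\right) \left(R + 2 R\right) = \left(-1 + R\right) 3 R = 3 R \left(-1 + R\right)$)
$j{\left(c,g \right)} = - \frac{1}{3 \left(-178 + c\right)}$
$y = - \frac{1}{22645} \approx -4.416 \cdot 10^{-5}$
$j{\left(x{\left(-6 \right)},A{\left(-10 \right)} \right)} + y = - \frac{1}{-534 + 3 \cdot 12} - \frac{1}{22645} = - \frac{1}{-534 + 36} - \frac{1}{22645} = - \frac{1}{-498} - \frac{1}{22645} = \left(-1\right) \left(- \frac{1}{498}\right) - \frac{1}{22645} = \frac{1}{498} - \frac{1}{22645} = \frac{22147}{11277210}$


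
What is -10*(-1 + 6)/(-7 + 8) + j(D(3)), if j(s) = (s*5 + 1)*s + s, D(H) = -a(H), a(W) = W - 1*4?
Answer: -43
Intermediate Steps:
a(W) = -4 + W (a(W) = W - 4 = -4 + W)
D(H) = 4 - H (D(H) = -(-4 + H) = 4 - H)
j(s) = s + s*(1 + 5*s) (j(s) = (5*s + 1)*s + s = (1 + 5*s)*s + s = s*(1 + 5*s) + s = s + s*(1 + 5*s))
-10*(-1 + 6)/(-7 + 8) + j(D(3)) = -10*(-1 + 6)/(-7 + 8) + (4 - 1*3)*(2 + 5*(4 - 1*3)) = -50/1 + (4 - 3)*(2 + 5*(4 - 3)) = -50 + 1*(2 + 5*1) = -10*5 + 1*(2 + 5) = -50 + 1*7 = -50 + 7 = -43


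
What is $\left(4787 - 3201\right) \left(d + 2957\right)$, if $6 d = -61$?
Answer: $\frac{14021033}{3} \approx 4.6737 \cdot 10^{6}$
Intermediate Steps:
$d = - \frac{61}{6}$ ($d = \frac{1}{6} \left(-61\right) = - \frac{61}{6} \approx -10.167$)
$\left(4787 - 3201\right) \left(d + 2957\right) = \left(4787 - 3201\right) \left(- \frac{61}{6} + 2957\right) = 1586 \cdot \frac{17681}{6} = \frac{14021033}{3}$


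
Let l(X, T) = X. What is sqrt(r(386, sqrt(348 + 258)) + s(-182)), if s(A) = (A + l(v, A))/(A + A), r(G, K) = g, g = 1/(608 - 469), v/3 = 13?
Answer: 3*sqrt(168329)/1946 ≈ 0.63250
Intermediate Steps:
v = 39 (v = 3*13 = 39)
g = 1/139 ≈ 0.0071942
r(G, K) = 1/139
s(A) = (39 + A)/(2*A) (s(A) = (A + 39)/(A + A) = (39 + A)/((2*A)) = (39 + A)*(1/(2*A)) = (39 + A)/(2*A))
sqrt(r(386, sqrt(348 + 258)) + s(-182)) = sqrt(1/139 + (1/2)*(39 - 182)/(-182)) = sqrt(1/139 + (1/2)*(-1/182)*(-143)) = sqrt(1/139 + 11/28) = sqrt(1557/3892) = 3*sqrt(168329)/1946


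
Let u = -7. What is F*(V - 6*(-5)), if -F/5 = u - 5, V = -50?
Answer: -1200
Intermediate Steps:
F = 60 (F = -5*(-7 - 5) = -5*(-12) = 60)
F*(V - 6*(-5)) = 60*(-50 - 6*(-5)) = 60*(-50 + 30) = 60*(-20) = -1200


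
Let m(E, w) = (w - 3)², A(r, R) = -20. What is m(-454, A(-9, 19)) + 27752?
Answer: 28281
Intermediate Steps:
m(E, w) = (-3 + w)²
m(-454, A(-9, 19)) + 27752 = (-3 - 20)² + 27752 = (-23)² + 27752 = 529 + 27752 = 28281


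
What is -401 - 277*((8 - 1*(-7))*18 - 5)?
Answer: -73806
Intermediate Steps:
-401 - 277*((8 - 1*(-7))*18 - 5) = -401 - 277*((8 + 7)*18 - 5) = -401 - 277*(15*18 - 5) = -401 - 277*(270 - 5) = -401 - 277*265 = -401 - 73405 = -73806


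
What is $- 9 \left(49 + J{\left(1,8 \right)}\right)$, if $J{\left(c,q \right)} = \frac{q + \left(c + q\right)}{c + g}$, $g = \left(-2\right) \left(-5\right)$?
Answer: $- \frac{5004}{11} \approx -454.91$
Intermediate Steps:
$g = 10$
$J{\left(c,q \right)} = \frac{c + 2 q}{10 + c}$ ($J{\left(c,q \right)} = \frac{q + \left(c + q\right)}{c + 10} = \frac{c + 2 q}{10 + c}$)
$- 9 \left(49 + J{\left(1,8 \right)}\right) = - 9 \left(49 + \frac{1 + 2 \cdot 8}{10 + 1}\right) = - 9 \left(49 + \frac{1 + 16}{11}\right) = - 9 \left(49 + \frac{1}{11} \cdot 17\right) = - 9 \left(49 + \frac{17}{11}\right) = \left(-9\right) \frac{556}{11} = - \frac{5004}{11}$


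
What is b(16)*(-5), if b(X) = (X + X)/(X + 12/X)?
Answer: -640/67 ≈ -9.5522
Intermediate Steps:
b(X) = 2*X/(X + 12/X) (b(X) = (2*X)/(X + 12/X) = 2*X/(X + 12/X))
b(16)*(-5) = (2*16²/(12 + 16²))*(-5) = (2*256/(12 + 256))*(-5) = (2*256/268)*(-5) = (2*256*(1/268))*(-5) = (128/67)*(-5) = -640/67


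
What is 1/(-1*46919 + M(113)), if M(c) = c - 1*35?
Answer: -1/46841 ≈ -2.1349e-5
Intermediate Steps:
M(c) = -35 + c (M(c) = c - 35 = -35 + c)
1/(-1*46919 + M(113)) = 1/(-1*46919 + (-35 + 113)) = 1/(-46919 + 78) = 1/(-46841) = -1/46841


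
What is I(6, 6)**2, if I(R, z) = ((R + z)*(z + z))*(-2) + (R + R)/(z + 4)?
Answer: 2056356/25 ≈ 82254.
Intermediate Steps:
I(R, z) = -4*z*(R + z) + 2*R/(4 + z) (I(R, z) = ((R + z)*(2*z))*(-2) + (2*R)/(4 + z) = (2*z*(R + z))*(-2) + 2*R/(4 + z) = -4*z*(R + z) + 2*R/(4 + z))
I(6, 6)**2 = (2*(6 - 8*6**2 - 2*6**3 - 8*6*6 - 2*6*6**2)/(4 + 6))**2 = (2*(6 - 8*36 - 2*216 - 288 - 2*6*36)/10)**2 = (2*(1/10)*(6 - 288 - 432 - 288 - 432))**2 = (2*(1/10)*(-1434))**2 = (-1434/5)**2 = 2056356/25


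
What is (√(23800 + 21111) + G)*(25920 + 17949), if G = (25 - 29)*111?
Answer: -19477836 + 43869*√44911 ≈ -1.0181e+7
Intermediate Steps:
G = -444 (G = -4*111 = -444)
(√(23800 + 21111) + G)*(25920 + 17949) = (√(23800 + 21111) - 444)*(25920 + 17949) = (√44911 - 444)*43869 = (-444 + √44911)*43869 = -19477836 + 43869*√44911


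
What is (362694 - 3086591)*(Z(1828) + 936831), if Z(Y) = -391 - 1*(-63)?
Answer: -2550937712191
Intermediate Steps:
Z(Y) = -328 (Z(Y) = -391 + 63 = -328)
(362694 - 3086591)*(Z(1828) + 936831) = (362694 - 3086591)*(-328 + 936831) = -2723897*936503 = -2550937712191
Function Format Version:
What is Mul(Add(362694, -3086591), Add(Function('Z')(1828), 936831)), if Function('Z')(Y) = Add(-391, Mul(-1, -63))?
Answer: -2550937712191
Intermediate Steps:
Function('Z')(Y) = -328 (Function('Z')(Y) = Add(-391, 63) = -328)
Mul(Add(362694, -3086591), Add(Function('Z')(1828), 936831)) = Mul(Add(362694, -3086591), Add(-328, 936831)) = Mul(-2723897, 936503) = -2550937712191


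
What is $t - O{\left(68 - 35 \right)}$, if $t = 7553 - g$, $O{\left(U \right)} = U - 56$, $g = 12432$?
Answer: $-4856$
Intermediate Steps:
$O{\left(U \right)} = -56 + U$ ($O{\left(U \right)} = U - 56 = -56 + U$)
$t = -4879$ ($t = 7553 - 12432 = -4879$)
$t - O{\left(68 - 35 \right)} = -4879 - \left(-56 + \left(68 - 35\right)\right) = -4879 - \left(-56 + 33\right) = -4879 - -23 = -4879 + 23 = -4856$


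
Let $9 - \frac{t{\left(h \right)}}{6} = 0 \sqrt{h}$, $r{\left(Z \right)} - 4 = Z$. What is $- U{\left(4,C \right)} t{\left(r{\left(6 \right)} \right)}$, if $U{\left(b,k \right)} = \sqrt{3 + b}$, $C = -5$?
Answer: $- 54 \sqrt{7} \approx -142.87$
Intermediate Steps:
$r{\left(Z \right)} = 4 + Z$
$t{\left(h \right)} = 54$ ($t{\left(h \right)} = 54 - 6 \cdot 0 \sqrt{h} = 54 - 0 = 54 + 0 = 54$)
$- U{\left(4,C \right)} t{\left(r{\left(6 \right)} \right)} = - \sqrt{3 + 4} \cdot 54 = - \sqrt{7} \cdot 54 = - 54 \sqrt{7}$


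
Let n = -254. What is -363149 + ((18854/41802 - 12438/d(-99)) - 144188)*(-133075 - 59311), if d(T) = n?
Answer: 73606946936400385/2654427 ≈ 2.7730e+10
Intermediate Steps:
d(T) = -254
-363149 + ((18854/41802 - 12438/d(-99)) - 144188)*(-133075 - 59311) = -363149 + ((18854/41802 - 12438/(-254)) - 144188)*(-133075 - 59311) = -363149 + ((18854*(1/41802) - 12438*(-1/254)) - 144188)*(-192386) = -363149 + ((9427/20901 + 6219/127) - 144188)*(-192386) = -363149 + (131180548/2654427 - 144188)*(-192386) = -363149 - 382605339728/2654427*(-192386) = -363149 + 73607910888911008/2654427 = 73606946936400385/2654427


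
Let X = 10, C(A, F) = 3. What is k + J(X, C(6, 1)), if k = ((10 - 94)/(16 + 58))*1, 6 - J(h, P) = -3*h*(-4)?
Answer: -4260/37 ≈ -115.14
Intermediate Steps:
J(h, P) = 6 - 12*h (J(h, P) = 6 - (-3*h)*(-4) = 6 - 12*h)
k = -42/37 (k = -84/74*1 = -84*1/74*1 = -42/37*1 = -42/37 ≈ -1.1351)
k + J(X, C(6, 1)) = -42/37 + (6 - 12*10) = -42/37 + (6 - 120) = -42/37 - 114 = -4260/37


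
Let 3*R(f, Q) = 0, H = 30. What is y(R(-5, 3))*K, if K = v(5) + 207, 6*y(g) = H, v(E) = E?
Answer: 1060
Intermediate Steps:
R(f, Q) = 0 (R(f, Q) = (⅓)*0 = 0)
y(g) = 5 (y(g) = (⅙)*30 = 5)
K = 212 (K = 5 + 207 = 212)
y(R(-5, 3))*K = 5*212 = 1060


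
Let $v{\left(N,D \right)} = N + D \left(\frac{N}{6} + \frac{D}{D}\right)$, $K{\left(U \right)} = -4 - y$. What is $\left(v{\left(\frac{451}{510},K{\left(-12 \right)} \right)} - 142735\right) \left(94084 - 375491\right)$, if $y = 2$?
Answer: $40168316587$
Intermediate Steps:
$K{\left(U \right)} = -6$ ($K{\left(U \right)} = -4 - 2 = -6$)
$v{\left(N,D \right)} = N + D \left(1 + \frac{N}{6}\right)$ ($v{\left(N,D \right)} = N + D \left(N \frac{1}{6} + 1\right) = N + D \left(\frac{N}{6} + 1\right) = N + D \left(1 + \frac{N}{6}\right)$)
$\left(v{\left(\frac{451}{510},K{\left(-12 \right)} \right)} - 142735\right) \left(94084 - 375491\right) = \left(\left(-6 + \frac{451}{510} + \frac{1}{6} \left(-6\right) \frac{451}{510}\right) - 142735\right) \left(94084 - 375491\right) = \left(\left(-6 + 451 \cdot \frac{1}{510} + \frac{1}{6} \left(-6\right) 451 \cdot \frac{1}{510}\right) - 142735\right) \left(-281407\right) = \left(\left(-6 + \frac{451}{510} + \frac{1}{6} \left(-6\right) \frac{451}{510}\right) - 142735\right) \left(-281407\right) = \left(\left(-6 + \frac{451}{510} - \frac{451}{510}\right) - 142735\right) \left(-281407\right) = \left(-6 - 142735\right) \left(-281407\right) = \left(-142741\right) \left(-281407\right) = 40168316587$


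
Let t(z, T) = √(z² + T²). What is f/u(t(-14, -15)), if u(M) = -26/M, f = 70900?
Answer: -35450*√421/13 ≈ -55952.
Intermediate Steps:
t(z, T) = √(T² + z²)
f/u(t(-14, -15)) = 70900/((-26/√((-15)² + (-14)²))) = 70900/((-26/√(225 + 196))) = 70900/((-26*√421/421)) = 70900*(-√421/26) = -35450*√421/13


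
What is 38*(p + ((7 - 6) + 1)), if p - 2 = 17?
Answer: 798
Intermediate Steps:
p = 19 (p = 2 + 17 = 19)
38*(p + ((7 - 6) + 1)) = 38*(19 + ((7 - 6) + 1)) = 38*(19 + (1 + 1)) = 38*(19 + 2) = 38*21 = 798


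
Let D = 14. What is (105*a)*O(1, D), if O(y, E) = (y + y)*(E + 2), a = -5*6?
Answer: -100800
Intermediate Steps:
a = -30
O(y, E) = 2*y*(2 + E) (O(y, E) = (2*y)*(2 + E) = 2*y*(2 + E))
(105*a)*O(1, D) = (105*(-30))*(2*1*(2 + 14)) = -6300*16 = -3150*32 = -100800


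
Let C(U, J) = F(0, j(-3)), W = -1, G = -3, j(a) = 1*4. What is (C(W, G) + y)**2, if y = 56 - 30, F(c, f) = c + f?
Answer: 900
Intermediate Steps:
j(a) = 4
C(U, J) = 4 (C(U, J) = 0 + 4 = 4)
y = 26
(C(W, G) + y)**2 = (4 + 26)**2 = 30**2 = 900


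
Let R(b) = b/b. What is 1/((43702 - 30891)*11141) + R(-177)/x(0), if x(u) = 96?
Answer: 142727447/13701825696 ≈ 0.010417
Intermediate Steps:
R(b) = 1
1/((43702 - 30891)*11141) + R(-177)/x(0) = 1/((43702 - 30891)*11141) + 1/96 = (1/11141)/12811 + 1*(1/96) = (1/12811)*(1/11141) + 1/96 = 1/142727351 + 1/96 = 142727447/13701825696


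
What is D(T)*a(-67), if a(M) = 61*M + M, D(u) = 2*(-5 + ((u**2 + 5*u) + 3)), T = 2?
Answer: -99696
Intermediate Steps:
D(u) = -4 + 2*u**2 + 10*u (D(u) = 2*(-5 + (3 + u**2 + 5*u)) = 2*(-2 + u**2 + 5*u) = -4 + 2*u**2 + 10*u)
a(M) = 62*M
D(T)*a(-67) = (-4 + 2*2**2 + 10*2)*(62*(-67)) = (-4 + 2*4 + 20)*(-4154) = (-4 + 8 + 20)*(-4154) = 24*(-4154) = -99696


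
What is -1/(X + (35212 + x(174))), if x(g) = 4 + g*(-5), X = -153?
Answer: -1/34193 ≈ -2.9246e-5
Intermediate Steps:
x(g) = 4 - 5*g
-1/(X + (35212 + x(174))) = -1/(-153 + (35212 + (4 - 5*174))) = -1/(-153 + (35212 + (4 - 870))) = -1/(-153 + (35212 - 866)) = -1/(-153 + 34346) = -1/34193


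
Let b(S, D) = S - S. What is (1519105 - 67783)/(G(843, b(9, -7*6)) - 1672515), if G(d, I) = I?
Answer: -161258/185835 ≈ -0.86775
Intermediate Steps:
b(S, D) = 0
(1519105 - 67783)/(G(843, b(9, -7*6)) - 1672515) = (1519105 - 67783)/(0 - 1672515) = 1451322/(-1672515) = 1451322*(-1/1672515) = -161258/185835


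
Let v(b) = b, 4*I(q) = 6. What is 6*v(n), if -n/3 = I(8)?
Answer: -27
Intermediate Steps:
I(q) = 3/2 (I(q) = (1/4)*6 = 3/2)
n = -9/2 (n = -3*3/2 = -9/2 ≈ -4.5000)
6*v(n) = 6*(-9/2) = -27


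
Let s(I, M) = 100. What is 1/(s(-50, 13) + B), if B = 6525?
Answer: 1/6625 ≈ 0.00015094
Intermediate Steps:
1/(s(-50, 13) + B) = 1/(100 + 6525) = 1/6625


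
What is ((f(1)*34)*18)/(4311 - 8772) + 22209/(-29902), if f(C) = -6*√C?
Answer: 3575265/44464274 ≈ 0.080408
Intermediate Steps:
((f(1)*34)*18)/(4311 - 8772) + 22209/(-29902) = ((-6*√1*34)*18)/(4311 - 8772) + 22209/(-29902) = ((-6*1*34)*18)/(-4461) + 22209*(-1/29902) = (-6*34*18)*(-1/4461) - 22209/29902 = -204*18*(-1/4461) - 22209/29902 = -3672*(-1/4461) - 22209/29902 = 1224/1487 - 22209/29902 = 3575265/44464274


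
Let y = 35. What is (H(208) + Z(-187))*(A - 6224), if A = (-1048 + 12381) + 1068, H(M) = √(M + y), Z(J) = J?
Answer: -1155099 + 55593*√3 ≈ -1.0588e+6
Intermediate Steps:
H(M) = √(35 + M) (H(M) = √(M + 35) = √(35 + M))
A = 12401 (A = 11333 + 1068 = 12401)
(H(208) + Z(-187))*(A - 6224) = (√(35 + 208) - 187)*(12401 - 6224) = (√243 - 187)*6177 = (9*√3 - 187)*6177 = (-187 + 9*√3)*6177 = -1155099 + 55593*√3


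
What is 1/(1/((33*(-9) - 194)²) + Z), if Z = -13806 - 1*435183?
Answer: -241081/108242717108 ≈ -2.2272e-6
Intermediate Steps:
Z = -448989 (Z = -13806 - 435183 = -448989)
1/(1/((33*(-9) - 194)²) + Z) = 1/(1/((33*(-9) - 194)²) - 448989) = 1/(1/((-297 - 194)²) - 448989) = 1/(1/((-491)²) - 448989) = 1/(1/241081 - 448989) = 1/(-108242717108/241081) = -241081/108242717108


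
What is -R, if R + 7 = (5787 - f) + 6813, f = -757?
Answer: -13350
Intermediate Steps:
R = 13350 (R = -7 + ((5787 - 1*(-757)) + 6813) = -7 + ((5787 + 757) + 6813) = -7 + (6544 + 6813) = -7 + 13357 = 13350)
-R = -1*13350 = -13350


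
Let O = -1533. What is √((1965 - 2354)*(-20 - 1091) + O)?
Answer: √430646 ≈ 656.24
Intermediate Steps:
√((1965 - 2354)*(-20 - 1091) + O) = √((1965 - 2354)*(-20 - 1091) - 1533) = √(-389*(-1111) - 1533) = √(432179 - 1533) = √430646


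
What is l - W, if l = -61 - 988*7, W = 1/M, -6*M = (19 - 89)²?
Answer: -17093647/2450 ≈ -6977.0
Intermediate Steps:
M = -2450/3 (M = -(19 - 89)²/6 = -⅙*(-70)² = -⅙*4900 = -2450/3 ≈ -816.67)
W = -3/2450 (W = 1/(-2450/3) = -3/2450 ≈ -0.0012245)
l = -6977 (l = -61 - 76*91 = -61 - 6916 = -6977)
l - W = -6977 - 1*(-3/2450) = -6977 + 3/2450 = -17093647/2450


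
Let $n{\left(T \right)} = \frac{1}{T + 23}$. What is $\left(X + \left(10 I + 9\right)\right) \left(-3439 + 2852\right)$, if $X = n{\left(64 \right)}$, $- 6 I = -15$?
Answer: $- \frac{1736933}{87} \approx -19965.0$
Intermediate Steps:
$I = \frac{5}{2}$ ($I = \left(- \frac{1}{6}\right) \left(-15\right) = \frac{5}{2} \approx 2.5$)
$n{\left(T \right)} = \frac{1}{23 + T}$
$X = \frac{1}{87}$ ($X = \frac{1}{23 + 64} = \frac{1}{87} \approx 0.011494$)
$\left(X + \left(10 I + 9\right)\right) \left(-3439 + 2852\right) = \left(\frac{1}{87} + \left(10 \cdot \frac{5}{2} + 9\right)\right) \left(-3439 + 2852\right) = \left(\frac{1}{87} + \left(25 + 9\right)\right) \left(-587\right) = \left(\frac{1}{87} + 34\right) \left(-587\right) = \frac{2959}{87} \left(-587\right) = - \frac{1736933}{87}$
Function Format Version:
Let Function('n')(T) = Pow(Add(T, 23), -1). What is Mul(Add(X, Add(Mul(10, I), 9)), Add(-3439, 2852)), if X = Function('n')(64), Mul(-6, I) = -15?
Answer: Rational(-1736933, 87) ≈ -19965.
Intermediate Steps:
I = Rational(5, 2) (I = Mul(Rational(-1, 6), -15) = Rational(5, 2) ≈ 2.5000)
Function('n')(T) = Pow(Add(23, T), -1)
X = Rational(1, 87) (X = Pow(Add(23, 64), -1) = Pow(87, -1) = Rational(1, 87) ≈ 0.011494)
Mul(Add(X, Add(Mul(10, I), 9)), Add(-3439, 2852)) = Mul(Add(Rational(1, 87), Add(Mul(10, Rational(5, 2)), 9)), Add(-3439, 2852)) = Mul(Add(Rational(1, 87), Add(25, 9)), -587) = Mul(Add(Rational(1, 87), 34), -587) = Mul(Rational(2959, 87), -587) = Rational(-1736933, 87)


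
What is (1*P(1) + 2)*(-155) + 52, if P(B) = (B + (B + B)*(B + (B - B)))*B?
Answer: -723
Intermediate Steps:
P(B) = B*(B + 2*B²) (P(B) = (B + (2*B)*(B + 0))*B = (B + (2*B)*B)*B = (B + 2*B²)*B = B*(B + 2*B²))
(1*P(1) + 2)*(-155) + 52 = (1*(1²*(1 + 2*1)) + 2)*(-155) + 52 = (1*(1*(1 + 2)) + 2)*(-155) + 52 = (1*(1*3) + 2)*(-155) + 52 = (1*3 + 2)*(-155) + 52 = (3 + 2)*(-155) + 52 = 5*(-155) + 52 = -775 + 52 = -723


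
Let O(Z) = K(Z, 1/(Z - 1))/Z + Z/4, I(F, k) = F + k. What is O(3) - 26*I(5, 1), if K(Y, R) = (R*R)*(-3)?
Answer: -311/2 ≈ -155.50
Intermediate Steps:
K(Y, R) = -3*R² (K(Y, R) = R²*(-3) = -3*R²)
O(Z) = Z/4 - 3/(Z*(-1 + Z)²) (O(Z) = (-3/(Z - 1)²)/Z + Z/4 = (-3/(-1 + Z)²)/Z + Z*(¼) = (-3/(-1 + Z)²)/Z + Z/4 = -3/(Z*(-1 + Z)²) + Z/4 = Z/4 - 3/(Z*(-1 + Z)²))
O(3) - 26*I(5, 1) = ((¼)*3 - 3/(3*(-1 + 3)²)) - 26*(5 + 1) = (¾ - 3*⅓/2²) - 26*6 = (¾ - 3*⅓*¼) - 156 = (¾ - ¼) - 156 = ½ - 156 = -311/2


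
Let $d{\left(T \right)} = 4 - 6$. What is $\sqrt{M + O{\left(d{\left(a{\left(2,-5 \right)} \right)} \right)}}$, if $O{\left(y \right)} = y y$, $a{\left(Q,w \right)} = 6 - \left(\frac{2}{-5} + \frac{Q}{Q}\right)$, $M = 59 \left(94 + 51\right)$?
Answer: $3 \sqrt{951} \approx 92.515$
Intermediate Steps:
$M = 8555$ ($M = 59 \cdot 145 = 8555$)
$a{\left(Q,w \right)} = \frac{27}{5}$ ($a{\left(Q,w \right)} = 6 - \left(2 \left(- \frac{1}{5}\right) + 1\right) = 6 - \left(- \frac{2}{5} + 1\right) = 6 - \frac{3}{5} = \frac{27}{5}$)
$d{\left(T \right)} = -2$
$O{\left(y \right)} = y^{2}$
$\sqrt{M + O{\left(d{\left(a{\left(2,-5 \right)} \right)} \right)}} = \sqrt{8555 + \left(-2\right)^{2}} = \sqrt{8555 + 4} = \sqrt{8559} = 3 \sqrt{951}$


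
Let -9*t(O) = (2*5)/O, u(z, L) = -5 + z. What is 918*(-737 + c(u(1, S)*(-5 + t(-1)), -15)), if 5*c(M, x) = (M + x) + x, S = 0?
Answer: -679218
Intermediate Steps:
t(O) = -10/(9*O) (t(O) = -2*5/(9*O) = -10/(9*O))
c(M, x) = M/5 + 2*x/5 (c(M, x) = ((M + x) + x)/5 = (M + 2*x)/5 = M/5 + 2*x/5)
918*(-737 + c(u(1, S)*(-5 + t(-1)), -15)) = 918*(-737 + (((-5 + 1)*(-5 - 10/9/(-1)))/5 + (2/5)*(-15))) = 918*(-737 + ((-4*(-5 - 10/9*(-1)))/5 - 6)) = 918*(-737 + ((-4*(-5 + 10/9))/5 - 6)) = 918*(-737 + ((-4*(-35/9))/5 - 6)) = 918*(-737 + ((1/5)*(140/9) - 6)) = 918*(-737 + (28/9 - 6)) = 918*(-737 - 26/9) = 918*(-6659/9) = -679218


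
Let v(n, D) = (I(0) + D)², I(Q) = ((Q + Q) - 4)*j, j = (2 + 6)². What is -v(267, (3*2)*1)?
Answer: -62500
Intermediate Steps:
j = 64 (j = 8² = 64)
I(Q) = -256 + 128*Q (I(Q) = ((Q + Q) - 4)*64 = (2*Q - 4)*64 = (-4 + 2*Q)*64 = -256 + 128*Q)
v(n, D) = (-256 + D)² (v(n, D) = ((-256 + 128*0) + D)² = ((-256 + 0) + D)² = (-256 + D)²)
-v(267, (3*2)*1) = -(-256 + (3*2)*1)² = -(-256 + 6*1)² = -(-256 + 6)² = -1*(-250)² = -1*62500 = -62500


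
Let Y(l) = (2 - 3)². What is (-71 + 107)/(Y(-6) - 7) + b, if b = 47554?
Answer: 47548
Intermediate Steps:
Y(l) = 1 (Y(l) = (-1)² = 1)
(-71 + 107)/(Y(-6) - 7) + b = (-71 + 107)/(1 - 7) + 47554 = 36/(-6) + 47554 = 36*(-⅙) + 47554 = -6 + 47554 = 47548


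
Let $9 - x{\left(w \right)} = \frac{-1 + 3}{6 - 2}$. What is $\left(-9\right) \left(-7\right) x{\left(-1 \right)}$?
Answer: $\frac{1071}{2} \approx 535.5$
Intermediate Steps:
$x{\left(w \right)} = \frac{17}{2}$ ($x{\left(w \right)} = 9 - \frac{-1 + 3}{6 - 2} = 9 - \frac{2}{4} = 9 - 2 \cdot \frac{1}{4} = 9 - \frac{1}{2} = \frac{17}{2}$)
$\left(-9\right) \left(-7\right) x{\left(-1 \right)} = \left(-9\right) \left(-7\right) \frac{17}{2} = 63 \cdot \frac{17}{2} = \frac{1071}{2}$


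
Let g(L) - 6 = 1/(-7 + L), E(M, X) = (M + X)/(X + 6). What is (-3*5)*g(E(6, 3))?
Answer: -175/2 ≈ -87.500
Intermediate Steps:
E(M, X) = (M + X)/(6 + X)
g(L) = 6 + 1/(-7 + L)
(-3*5)*g(E(6, 3)) = (-3*5)*((-41 + 6*((6 + 3)/(6 + 3)))/(-7 + (6 + 3)/(6 + 3))) = -15*(-41 + 6*(9/9))/(-7 + 9/9) = -15*(-41 + 6*((⅑)*9))/(-7 + (⅑)*9) = -15*(-41 + 6*1)/(-7 + 1) = -15*(-41 + 6)/(-6) = -(-5)*(-35)/2 = -15*35/6 = -175/2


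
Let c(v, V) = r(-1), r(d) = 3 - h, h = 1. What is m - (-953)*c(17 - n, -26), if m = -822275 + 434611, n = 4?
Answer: -385758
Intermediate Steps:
r(d) = 2 (r(d) = 3 - 1*1 = 3 - 1 = 2)
m = -387664
c(v, V) = 2
m - (-953)*c(17 - n, -26) = -387664 - (-953)*2 = -387664 - 1*(-1906) = -387664 + 1906 = -385758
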